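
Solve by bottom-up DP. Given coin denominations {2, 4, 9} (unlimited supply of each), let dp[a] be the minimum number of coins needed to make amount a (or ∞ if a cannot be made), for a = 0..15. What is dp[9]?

 a  0  1  2  3  4  5  6  7  8  9 10 11 12 13 14 15
dp  0  -  1  -  1  -  2  -  2  1  3  2  3  2  4  3
(- denotes ∞ / unreachable)

1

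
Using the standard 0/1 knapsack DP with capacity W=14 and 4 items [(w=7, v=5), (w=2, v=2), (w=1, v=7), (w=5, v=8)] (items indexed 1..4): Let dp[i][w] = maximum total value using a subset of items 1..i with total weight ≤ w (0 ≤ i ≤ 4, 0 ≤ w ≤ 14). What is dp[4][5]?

9

i\w   0   1   2   3   4   5   6   7   8   9  10  11  12  13  14
  0   0   0   0   0   0   0   0   0   0   0   0   0   0   0   0
  1   0   0   0   0   0   0   0   5   5   5   5   5   5   5   5
  2   0   0   2   2   2   2   2   5   5   7   7   7   7   7   7
  3   0   7   7   9   9   9   9   9  12  12  14  14  14  14  14
  4   0   7   7   9   9   9  15  15  17  17  17  17  17  20  20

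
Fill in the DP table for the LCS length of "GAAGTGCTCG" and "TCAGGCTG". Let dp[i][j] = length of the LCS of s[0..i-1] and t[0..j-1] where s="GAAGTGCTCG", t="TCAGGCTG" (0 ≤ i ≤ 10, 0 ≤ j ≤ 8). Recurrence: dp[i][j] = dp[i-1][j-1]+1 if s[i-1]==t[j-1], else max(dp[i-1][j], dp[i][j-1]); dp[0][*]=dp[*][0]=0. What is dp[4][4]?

2

   ''  T  C  A  G  G  C  T  G
''  0  0  0  0  0  0  0  0  0
 G  0  0  0  0  1  1  1  1  1
 A  0  0  0  1  1  1  1  1  1
 A  0  0  0  1  1  1  1  1  1
 G  0  0  0  1  2  2  2  2  2
 T  0  1  1  1  2  2  2  3  3
 G  0  1  1  1  2  3  3  3  4
 C  0  1  2  2  2  3  4  4  4
 T  0  1  2  2  2  3  4  5  5
 C  0  1  2  2  2  3  4  5  5
 G  0  1  2  2  3  3  4  5  6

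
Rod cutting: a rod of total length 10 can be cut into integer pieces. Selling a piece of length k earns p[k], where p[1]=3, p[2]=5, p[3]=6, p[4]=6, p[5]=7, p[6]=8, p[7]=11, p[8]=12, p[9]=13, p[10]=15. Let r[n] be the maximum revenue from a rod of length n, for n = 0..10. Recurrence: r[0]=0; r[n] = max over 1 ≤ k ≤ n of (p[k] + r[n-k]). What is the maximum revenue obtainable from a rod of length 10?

   n    0    1    2    3    4    5    6    7    8    9   10
r[n]    0    3    6    9   12   15   18   21   24   27   30

30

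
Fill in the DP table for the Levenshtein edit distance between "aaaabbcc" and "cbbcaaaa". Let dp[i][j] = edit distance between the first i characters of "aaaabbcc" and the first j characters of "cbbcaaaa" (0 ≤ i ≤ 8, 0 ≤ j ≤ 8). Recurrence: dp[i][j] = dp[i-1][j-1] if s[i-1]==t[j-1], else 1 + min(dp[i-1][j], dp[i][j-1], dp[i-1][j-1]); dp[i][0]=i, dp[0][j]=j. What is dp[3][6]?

   ''  c  b  b  c  a  a  a  a
''  0  1  2  3  4  5  6  7  8
 a  1  1  2  3  4  4  5  6  7
 a  2  2  2  3  4  4  4  5  6
 a  3  3  3  3  4  4  4  4  5
 a  4  4  4  4  4  4  4  4  4
 b  5  5  4  4  5  5  5  5  5
 b  6  6  5  4  5  6  6  6  6
 c  7  6  6  5  4  5  6  7  7
 c  8  7  7  6  5  5  6  7  8

4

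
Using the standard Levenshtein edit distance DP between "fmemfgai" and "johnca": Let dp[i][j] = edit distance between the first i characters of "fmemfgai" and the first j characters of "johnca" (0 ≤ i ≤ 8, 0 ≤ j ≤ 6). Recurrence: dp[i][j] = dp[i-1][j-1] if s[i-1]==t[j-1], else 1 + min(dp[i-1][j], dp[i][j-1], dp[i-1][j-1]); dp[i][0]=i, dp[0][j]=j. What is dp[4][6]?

   ''  j  o  h  n  c  a
''  0  1  2  3  4  5  6
 f  1  1  2  3  4  5  6
 m  2  2  2  3  4  5  6
 e  3  3  3  3  4  5  6
 m  4  4  4  4  4  5  6
 f  5  5  5  5  5  5  6
 g  6  6  6  6  6  6  6
 a  7  7  7  7  7  7  6
 i  8  8  8  8  8  8  7

6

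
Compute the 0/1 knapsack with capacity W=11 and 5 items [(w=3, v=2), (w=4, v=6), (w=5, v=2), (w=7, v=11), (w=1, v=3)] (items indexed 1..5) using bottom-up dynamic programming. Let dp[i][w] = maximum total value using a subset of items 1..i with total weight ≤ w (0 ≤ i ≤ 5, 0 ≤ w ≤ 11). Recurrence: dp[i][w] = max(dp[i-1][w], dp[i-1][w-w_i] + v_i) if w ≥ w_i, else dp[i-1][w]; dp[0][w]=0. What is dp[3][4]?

i\w   0   1   2   3   4   5   6   7   8   9  10  11
  0   0   0   0   0   0   0   0   0   0   0   0   0
  1   0   0   0   2   2   2   2   2   2   2   2   2
  2   0   0   0   2   6   6   6   8   8   8   8   8
  3   0   0   0   2   6   6   6   8   8   8   8   8
  4   0   0   0   2   6   6   6  11  11  11  13  17
  5   0   3   3   3   6   9   9  11  14  14  14  17

6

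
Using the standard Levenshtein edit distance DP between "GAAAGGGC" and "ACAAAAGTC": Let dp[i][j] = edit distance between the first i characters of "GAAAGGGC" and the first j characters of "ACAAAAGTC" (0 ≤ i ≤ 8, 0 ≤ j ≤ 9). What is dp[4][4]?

2

   ''  A  C  A  A  A  A  G  T  C
''  0  1  2  3  4  5  6  7  8  9
 G  1  1  2  3  4  5  6  6  7  8
 A  2  1  2  2  3  4  5  6  7  8
 A  3  2  2  2  2  3  4  5  6  7
 A  4  3  3  2  2  2  3  4  5  6
 G  5  4  4  3  3  3  3  3  4  5
 G  6  5  5  4  4  4  4  3  4  5
 G  7  6  6  5  5  5  5  4  4  5
 C  8  7  6  6  6  6  6  5  5  4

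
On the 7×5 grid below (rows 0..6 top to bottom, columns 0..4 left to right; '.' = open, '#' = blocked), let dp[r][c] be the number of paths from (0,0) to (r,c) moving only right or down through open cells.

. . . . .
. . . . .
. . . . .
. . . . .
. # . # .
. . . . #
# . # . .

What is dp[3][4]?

r\c   0   1   2   3   4
  0   1   1   1   1   1
  1   1   2   3   4   5
  2   1   3   6  10  15
  3   1   4  10  20  35
  4   1   0  10   0  35
  5   1   1  11  11   0
  6   0   1   0  11  11

35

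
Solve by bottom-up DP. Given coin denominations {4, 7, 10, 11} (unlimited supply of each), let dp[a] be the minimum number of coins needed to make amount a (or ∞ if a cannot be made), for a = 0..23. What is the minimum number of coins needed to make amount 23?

 a  0  1  2  3  4  5  6  7  8  9 10 11 12 13 14 15 16 17 18 19 20 21 22 23
dp  0  -  -  -  1  -  -  1  2  -  1  1  3  -  2  2  4  2  2  3  2  2  2  4
(- denotes ∞ / unreachable)

4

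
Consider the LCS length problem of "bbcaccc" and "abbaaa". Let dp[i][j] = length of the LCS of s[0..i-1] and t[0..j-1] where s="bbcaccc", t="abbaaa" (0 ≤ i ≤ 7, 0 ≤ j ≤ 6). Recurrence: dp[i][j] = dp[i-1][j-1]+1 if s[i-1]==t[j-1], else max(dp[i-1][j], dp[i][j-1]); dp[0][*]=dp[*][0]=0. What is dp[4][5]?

3

   ''  a  b  b  a  a  a
''  0  0  0  0  0  0  0
 b  0  0  1  1  1  1  1
 b  0  0  1  2  2  2  2
 c  0  0  1  2  2  2  2
 a  0  1  1  2  3  3  3
 c  0  1  1  2  3  3  3
 c  0  1  1  2  3  3  3
 c  0  1  1  2  3  3  3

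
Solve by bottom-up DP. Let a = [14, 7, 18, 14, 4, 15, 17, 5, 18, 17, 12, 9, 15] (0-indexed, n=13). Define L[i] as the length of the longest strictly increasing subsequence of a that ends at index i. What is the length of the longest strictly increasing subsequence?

5

   i    0    1    2    3    4    5    6    7    8    9   10   11   12
a[i]   14    7   18   14    4   15   17    5   18   17   12    9   15
L[i]    1    1    2    2    1    3    4    2    5    4    3    3    4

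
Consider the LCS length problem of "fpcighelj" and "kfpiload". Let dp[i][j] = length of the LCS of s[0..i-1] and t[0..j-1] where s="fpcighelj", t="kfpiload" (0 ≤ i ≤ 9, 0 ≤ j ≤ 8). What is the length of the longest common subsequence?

   ''  k  f  p  i  l  o  a  d
''  0  0  0  0  0  0  0  0  0
 f  0  0  1  1  1  1  1  1  1
 p  0  0  1  2  2  2  2  2  2
 c  0  0  1  2  2  2  2  2  2
 i  0  0  1  2  3  3  3  3  3
 g  0  0  1  2  3  3  3  3  3
 h  0  0  1  2  3  3  3  3  3
 e  0  0  1  2  3  3  3  3  3
 l  0  0  1  2  3  4  4  4  4
 j  0  0  1  2  3  4  4  4  4

4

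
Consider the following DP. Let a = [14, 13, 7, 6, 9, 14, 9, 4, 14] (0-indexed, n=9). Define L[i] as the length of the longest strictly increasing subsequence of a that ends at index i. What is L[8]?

   i    0    1    2    3    4    5    6    7    8
a[i]   14   13    7    6    9   14    9    4   14
L[i]    1    1    1    1    2    3    2    1    3

3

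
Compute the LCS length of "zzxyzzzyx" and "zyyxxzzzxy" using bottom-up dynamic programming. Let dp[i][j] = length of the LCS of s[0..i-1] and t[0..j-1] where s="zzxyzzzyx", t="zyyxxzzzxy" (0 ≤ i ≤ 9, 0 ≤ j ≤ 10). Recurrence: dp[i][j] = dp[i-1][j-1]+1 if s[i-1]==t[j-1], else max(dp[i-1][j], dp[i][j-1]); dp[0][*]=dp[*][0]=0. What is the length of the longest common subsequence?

6

   ''  z  y  y  x  x  z  z  z  x  y
''  0  0  0  0  0  0  0  0  0  0  0
 z  0  1  1  1  1  1  1  1  1  1  1
 z  0  1  1  1  1  1  2  2  2  2  2
 x  0  1  1  1  2  2  2  2  2  3  3
 y  0  1  2  2  2  2  2  2  2  3  4
 z  0  1  2  2  2  2  3  3  3  3  4
 z  0  1  2  2  2  2  3  4  4  4  4
 z  0  1  2  2  2  2  3  4  5  5  5
 y  0  1  2  3  3  3  3  4  5  5  6
 x  0  1  2  3  4  4  4  4  5  6  6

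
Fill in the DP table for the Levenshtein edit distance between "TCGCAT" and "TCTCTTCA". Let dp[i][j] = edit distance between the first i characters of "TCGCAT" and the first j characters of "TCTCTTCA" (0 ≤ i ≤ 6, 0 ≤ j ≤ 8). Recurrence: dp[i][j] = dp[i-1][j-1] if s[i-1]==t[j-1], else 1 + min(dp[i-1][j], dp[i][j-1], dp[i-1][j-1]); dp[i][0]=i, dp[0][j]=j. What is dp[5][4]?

   ''  T  C  T  C  T  T  C  A
''  0  1  2  3  4  5  6  7  8
 T  1  0  1  2  3  4  5  6  7
 C  2  1  0  1  2  3  4  5  6
 G  3  2  1  1  2  3  4  5  6
 C  4  3  2  2  1  2  3  4  5
 A  5  4  3  3  2  2  3  4  4
 T  6  5  4  3  3  2  2  3  4

2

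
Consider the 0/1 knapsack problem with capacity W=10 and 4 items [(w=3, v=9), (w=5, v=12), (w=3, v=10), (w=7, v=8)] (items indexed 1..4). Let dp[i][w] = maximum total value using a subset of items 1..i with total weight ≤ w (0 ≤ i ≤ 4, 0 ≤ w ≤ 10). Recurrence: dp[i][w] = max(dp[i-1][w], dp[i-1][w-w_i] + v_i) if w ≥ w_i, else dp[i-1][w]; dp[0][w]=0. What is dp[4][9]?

i\w   0   1   2   3   4   5   6   7   8   9  10
  0   0   0   0   0   0   0   0   0   0   0   0
  1   0   0   0   9   9   9   9   9   9   9   9
  2   0   0   0   9   9  12  12  12  21  21  21
  3   0   0   0  10  10  12  19  19  22  22  22
  4   0   0   0  10  10  12  19  19  22  22  22

22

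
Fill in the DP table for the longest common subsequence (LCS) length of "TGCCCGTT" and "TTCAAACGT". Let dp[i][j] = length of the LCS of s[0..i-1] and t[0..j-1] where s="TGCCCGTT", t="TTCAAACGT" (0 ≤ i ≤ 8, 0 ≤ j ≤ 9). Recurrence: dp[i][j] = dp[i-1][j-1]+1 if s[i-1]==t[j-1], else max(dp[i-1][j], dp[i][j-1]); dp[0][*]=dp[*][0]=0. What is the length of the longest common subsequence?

   ''  T  T  C  A  A  A  C  G  T
''  0  0  0  0  0  0  0  0  0  0
 T  0  1  1  1  1  1  1  1  1  1
 G  0  1  1  1  1  1  1  1  2  2
 C  0  1  1  2  2  2  2  2  2  2
 C  0  1  1  2  2  2  2  3  3  3
 C  0  1  1  2  2  2  2  3  3  3
 G  0  1  1  2  2  2  2  3  4  4
 T  0  1  2  2  2  2  2  3  4  5
 T  0  1  2  2  2  2  2  3  4  5

5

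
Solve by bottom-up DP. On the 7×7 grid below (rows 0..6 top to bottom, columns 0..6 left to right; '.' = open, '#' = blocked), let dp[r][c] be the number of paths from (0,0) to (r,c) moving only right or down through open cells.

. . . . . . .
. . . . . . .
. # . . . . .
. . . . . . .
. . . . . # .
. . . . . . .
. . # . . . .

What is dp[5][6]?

r\c   0   1   2   3   4   5   6
  0   1   1   1   1   1   1   1
  1   1   2   3   4   5   6   7
  2   1   0   3   7  12  18  25
  3   1   1   4  11  23  41  66
  4   1   2   6  17  40   0  66
  5   1   3   9  26  66  66 132
  6   1   4   0  26  92 158 290

132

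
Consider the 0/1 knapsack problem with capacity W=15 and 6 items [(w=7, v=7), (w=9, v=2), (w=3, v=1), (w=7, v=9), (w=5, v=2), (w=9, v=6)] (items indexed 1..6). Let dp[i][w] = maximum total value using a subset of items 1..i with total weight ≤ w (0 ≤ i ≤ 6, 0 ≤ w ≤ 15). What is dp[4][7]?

9

i\w   0   1   2   3   4   5   6   7   8   9  10  11  12  13  14  15
  0   0   0   0   0   0   0   0   0   0   0   0   0   0   0   0   0
  1   0   0   0   0   0   0   0   7   7   7   7   7   7   7   7   7
  2   0   0   0   0   0   0   0   7   7   7   7   7   7   7   7   7
  3   0   0   0   1   1   1   1   7   7   7   8   8   8   8   8   8
  4   0   0   0   1   1   1   1   9   9   9  10  10  10  10  16  16
  5   0   0   0   1   1   2   2   9   9   9  10  10  11  11  16  16
  6   0   0   0   1   1   2   2   9   9   9  10  10  11  11  16  16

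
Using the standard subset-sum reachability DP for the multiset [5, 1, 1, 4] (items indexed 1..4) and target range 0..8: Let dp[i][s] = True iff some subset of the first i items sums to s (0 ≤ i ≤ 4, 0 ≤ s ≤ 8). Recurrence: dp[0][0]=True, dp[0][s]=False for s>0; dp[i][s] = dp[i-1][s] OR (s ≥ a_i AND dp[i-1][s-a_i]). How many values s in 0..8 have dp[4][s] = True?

7

i\s   0   1   2   3   4   5   6   7   8
  0   T   F   F   F   F   F   F   F   F
  1   T   F   F   F   F   T   F   F   F
  2   T   T   F   F   F   T   T   F   F
  3   T   T   T   F   F   T   T   T   F
  4   T   T   T   F   T   T   T   T   F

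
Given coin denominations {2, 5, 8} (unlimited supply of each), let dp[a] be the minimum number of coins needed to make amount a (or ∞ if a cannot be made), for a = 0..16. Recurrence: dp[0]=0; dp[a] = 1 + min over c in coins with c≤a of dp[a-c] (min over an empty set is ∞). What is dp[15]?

 a  0  1  2  3  4  5  6  7  8  9 10 11 12 13 14 15 16
dp  0  -  1  -  2  1  3  2  1  3  2  4  3  2  4  3  2
(- denotes ∞ / unreachable)

3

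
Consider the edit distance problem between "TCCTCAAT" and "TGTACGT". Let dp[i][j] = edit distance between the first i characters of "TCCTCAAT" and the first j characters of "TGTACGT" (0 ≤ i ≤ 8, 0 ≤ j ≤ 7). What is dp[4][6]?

4

   ''  T  G  T  A  C  G  T
''  0  1  2  3  4  5  6  7
 T  1  0  1  2  3  4  5  6
 C  2  1  1  2  3  3  4  5
 C  3  2  2  2  3  3  4  5
 T  4  3  3  2  3  4  4  4
 C  5  4  4  3  3  3  4  5
 A  6  5  5  4  3  4  4  5
 A  7  6  6  5  4  4  5  5
 T  8  7  7  6  5  5  5  5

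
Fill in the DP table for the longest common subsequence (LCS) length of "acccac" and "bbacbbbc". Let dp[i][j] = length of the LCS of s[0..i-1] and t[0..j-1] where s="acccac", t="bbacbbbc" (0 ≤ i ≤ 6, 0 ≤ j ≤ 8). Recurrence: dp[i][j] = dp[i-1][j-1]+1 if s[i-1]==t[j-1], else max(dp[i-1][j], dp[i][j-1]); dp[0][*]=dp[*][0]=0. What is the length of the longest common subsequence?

   ''  b  b  a  c  b  b  b  c
''  0  0  0  0  0  0  0  0  0
 a  0  0  0  1  1  1  1  1  1
 c  0  0  0  1  2  2  2  2  2
 c  0  0  0  1  2  2  2  2  3
 c  0  0  0  1  2  2  2  2  3
 a  0  0  0  1  2  2  2  2  3
 c  0  0  0  1  2  2  2  2  3

3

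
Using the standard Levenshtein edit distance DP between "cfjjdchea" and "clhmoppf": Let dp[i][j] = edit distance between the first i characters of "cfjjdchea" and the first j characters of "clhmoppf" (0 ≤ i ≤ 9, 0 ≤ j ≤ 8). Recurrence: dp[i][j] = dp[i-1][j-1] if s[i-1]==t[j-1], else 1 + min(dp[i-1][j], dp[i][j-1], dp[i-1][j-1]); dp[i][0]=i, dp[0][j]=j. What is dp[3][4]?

3

   ''  c  l  h  m  o  p  p  f
''  0  1  2  3  4  5  6  7  8
 c  1  0  1  2  3  4  5  6  7
 f  2  1  1  2  3  4  5  6  6
 j  3  2  2  2  3  4  5  6  7
 j  4  3  3  3  3  4  5  6  7
 d  5  4  4  4  4  4  5  6  7
 c  6  5  5  5  5  5  5  6  7
 h  7  6  6  5  6  6  6  6  7
 e  8  7  7  6  6  7  7  7  7
 a  9  8  8  7  7  7  8  8  8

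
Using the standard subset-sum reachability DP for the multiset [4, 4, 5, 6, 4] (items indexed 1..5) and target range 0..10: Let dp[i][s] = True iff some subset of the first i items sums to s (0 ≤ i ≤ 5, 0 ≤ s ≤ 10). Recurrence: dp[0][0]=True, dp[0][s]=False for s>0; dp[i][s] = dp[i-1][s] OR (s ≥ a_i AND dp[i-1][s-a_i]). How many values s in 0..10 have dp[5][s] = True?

i\s   0   1   2   3   4   5   6   7   8   9  10
  0   T   F   F   F   F   F   F   F   F   F   F
  1   T   F   F   F   T   F   F   F   F   F   F
  2   T   F   F   F   T   F   F   F   T   F   F
  3   T   F   F   F   T   T   F   F   T   T   F
  4   T   F   F   F   T   T   T   F   T   T   T
  5   T   F   F   F   T   T   T   F   T   T   T

7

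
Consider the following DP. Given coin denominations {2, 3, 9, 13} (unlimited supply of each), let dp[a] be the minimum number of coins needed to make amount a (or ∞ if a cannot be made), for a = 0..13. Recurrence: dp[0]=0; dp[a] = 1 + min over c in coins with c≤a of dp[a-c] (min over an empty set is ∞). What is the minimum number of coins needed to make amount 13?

1

 a  0  1  2  3  4  5  6  7  8  9 10 11 12 13
dp  0  -  1  1  2  2  2  3  3  1  4  2  2  1
(- denotes ∞ / unreachable)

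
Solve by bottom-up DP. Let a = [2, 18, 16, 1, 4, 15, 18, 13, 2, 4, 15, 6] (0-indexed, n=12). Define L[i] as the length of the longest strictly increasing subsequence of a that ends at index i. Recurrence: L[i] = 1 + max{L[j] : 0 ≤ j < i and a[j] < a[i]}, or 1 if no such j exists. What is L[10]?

4

   i    0    1    2    3    4    5    6    7    8    9   10   11
a[i]    2   18   16    1    4   15   18   13    2    4   15    6
L[i]    1    2    2    1    2    3    4    3    2    3    4    4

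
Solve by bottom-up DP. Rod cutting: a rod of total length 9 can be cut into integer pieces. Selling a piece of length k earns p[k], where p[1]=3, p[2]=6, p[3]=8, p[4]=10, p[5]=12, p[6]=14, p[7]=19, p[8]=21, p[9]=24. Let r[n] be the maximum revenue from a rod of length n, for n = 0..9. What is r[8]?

   n    0    1    2    3    4    5    6    7    8    9
r[n]    0    3    6    9   12   15   18   21   24   27

24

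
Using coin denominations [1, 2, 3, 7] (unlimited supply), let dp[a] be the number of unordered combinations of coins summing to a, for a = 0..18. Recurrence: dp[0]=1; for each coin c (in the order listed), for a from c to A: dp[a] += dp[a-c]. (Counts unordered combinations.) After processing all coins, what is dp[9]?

14

after  coin     0     1     2     3     4     5     6     7     8     9    10    11    12    13    14    15    16    17    18
          1     1     1     1     1     1     1     1     1     1     1     1     1     1     1     1     1     1     1     1
          2     1     1     2     2     3     3     4     4     5     5     6     6     7     7     8     8     9     9    10
          3     1     1     2     3     4     5     7     8    10    12    14    16    19    21    24    27    30    33    37
          7     1     1     2     3     4     5     7     9    11    14    17    20    24    28    33    38    44    50    57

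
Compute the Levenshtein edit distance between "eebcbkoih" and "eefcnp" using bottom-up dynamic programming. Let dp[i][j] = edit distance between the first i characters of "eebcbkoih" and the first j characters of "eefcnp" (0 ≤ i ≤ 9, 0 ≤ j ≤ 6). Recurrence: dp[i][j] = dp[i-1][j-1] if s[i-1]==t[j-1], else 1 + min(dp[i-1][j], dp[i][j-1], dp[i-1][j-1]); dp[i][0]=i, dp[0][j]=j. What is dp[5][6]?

3

   ''  e  e  f  c  n  p
''  0  1  2  3  4  5  6
 e  1  0  1  2  3  4  5
 e  2  1  0  1  2  3  4
 b  3  2  1  1  2  3  4
 c  4  3  2  2  1  2  3
 b  5  4  3  3  2  2  3
 k  6  5  4  4  3  3  3
 o  7  6  5  5  4  4  4
 i  8  7  6  6  5  5  5
 h  9  8  7  7  6  6  6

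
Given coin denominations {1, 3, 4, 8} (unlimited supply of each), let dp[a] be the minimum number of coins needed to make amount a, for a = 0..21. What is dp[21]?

 a  0  1  2  3  4  5  6  7  8  9 10 11 12 13 14 15 16 17 18 19 20 21
dp  0  1  2  1  1  2  2  2  1  2  3  2  2  3  3  3  2  3  4  3  3  4

4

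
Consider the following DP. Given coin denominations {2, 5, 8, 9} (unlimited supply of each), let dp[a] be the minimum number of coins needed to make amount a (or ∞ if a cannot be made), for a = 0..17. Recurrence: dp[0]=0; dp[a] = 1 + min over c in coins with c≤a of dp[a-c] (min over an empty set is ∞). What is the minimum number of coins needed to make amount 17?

2

 a  0  1  2  3  4  5  6  7  8  9 10 11 12 13 14 15 16 17
dp  0  -  1  -  2  1  3  2  1  1  2  2  3  2  2  3  2  2
(- denotes ∞ / unreachable)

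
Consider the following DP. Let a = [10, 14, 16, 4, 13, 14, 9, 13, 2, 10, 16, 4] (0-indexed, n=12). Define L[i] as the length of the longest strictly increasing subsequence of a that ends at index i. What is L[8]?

   i    0    1    2    3    4    5    6    7    8    9   10   11
a[i]   10   14   16    4   13   14    9   13    2   10   16    4
L[i]    1    2    3    1    2    3    2    3    1    3    4    2

1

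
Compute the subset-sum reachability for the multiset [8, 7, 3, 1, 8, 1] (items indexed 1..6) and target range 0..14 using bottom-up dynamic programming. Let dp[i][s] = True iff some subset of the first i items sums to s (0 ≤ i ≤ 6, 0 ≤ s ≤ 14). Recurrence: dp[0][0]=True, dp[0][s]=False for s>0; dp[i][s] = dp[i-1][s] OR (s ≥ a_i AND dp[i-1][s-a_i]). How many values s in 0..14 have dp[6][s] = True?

i\s   0   1   2   3   4   5   6   7   8   9  10  11  12  13  14
  0   T   F   F   F   F   F   F   F   F   F   F   F   F   F   F
  1   T   F   F   F   F   F   F   F   T   F   F   F   F   F   F
  2   T   F   F   F   F   F   F   T   T   F   F   F   F   F   F
  3   T   F   F   T   F   F   F   T   T   F   T   T   F   F   F
  4   T   T   F   T   T   F   F   T   T   T   T   T   T   F   F
  5   T   T   F   T   T   F   F   T   T   T   T   T   T   F   F
  6   T   T   T   T   T   T   F   T   T   T   T   T   T   T   F

13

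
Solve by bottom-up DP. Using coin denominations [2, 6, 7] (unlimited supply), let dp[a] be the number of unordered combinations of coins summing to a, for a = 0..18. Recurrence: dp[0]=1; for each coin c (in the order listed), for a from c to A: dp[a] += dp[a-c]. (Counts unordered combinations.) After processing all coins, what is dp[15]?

after  coin     0     1     2     3     4     5     6     7     8     9    10    11    12    13    14    15    16    17    18
          2     1     0     1     0     1     0     1     0     1     0     1     0     1     0     1     0     1     0     1
          6     1     0     1     0     1     0     2     0     2     0     2     0     3     0     3     0     3     0     4
          7     1     0     1     0     1     0     2     1     2     1     2     1     3     2     4     2     4     2     5

2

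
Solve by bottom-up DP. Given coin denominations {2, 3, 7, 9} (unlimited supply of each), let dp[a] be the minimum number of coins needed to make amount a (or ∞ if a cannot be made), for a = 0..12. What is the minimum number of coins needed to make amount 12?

2

 a  0  1  2  3  4  5  6  7  8  9 10 11 12
dp  0  -  1  1  2  2  2  1  3  1  2  2  2
(- denotes ∞ / unreachable)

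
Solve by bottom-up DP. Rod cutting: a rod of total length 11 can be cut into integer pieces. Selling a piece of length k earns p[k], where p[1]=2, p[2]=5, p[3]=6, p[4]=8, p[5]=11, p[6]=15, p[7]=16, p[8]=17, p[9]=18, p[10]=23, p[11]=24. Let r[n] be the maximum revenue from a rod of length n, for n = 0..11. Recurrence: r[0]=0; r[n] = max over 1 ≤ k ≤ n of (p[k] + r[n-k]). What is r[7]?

17

   n    0    1    2    3    4    5    6    7    8    9   10   11
r[n]    0    2    5    7   10   12   15   17   20   22   25   27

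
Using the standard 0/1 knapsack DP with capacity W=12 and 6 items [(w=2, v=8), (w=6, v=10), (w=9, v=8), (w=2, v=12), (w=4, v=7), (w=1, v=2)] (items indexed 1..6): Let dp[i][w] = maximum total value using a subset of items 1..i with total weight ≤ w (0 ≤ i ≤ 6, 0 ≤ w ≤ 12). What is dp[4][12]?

i\w   0   1   2   3   4   5   6   7   8   9  10  11  12
  0   0   0   0   0   0   0   0   0   0   0   0   0   0
  1   0   0   8   8   8   8   8   8   8   8   8   8   8
  2   0   0   8   8   8   8  10  10  18  18  18  18  18
  3   0   0   8   8   8   8  10  10  18  18  18  18  18
  4   0   0  12  12  20  20  20  20  22  22  30  30  30
  5   0   0  12  12  20  20  20  20  27  27  30  30  30
  6   0   2  12  14  20  22  22  22  27  29  30  32  32

30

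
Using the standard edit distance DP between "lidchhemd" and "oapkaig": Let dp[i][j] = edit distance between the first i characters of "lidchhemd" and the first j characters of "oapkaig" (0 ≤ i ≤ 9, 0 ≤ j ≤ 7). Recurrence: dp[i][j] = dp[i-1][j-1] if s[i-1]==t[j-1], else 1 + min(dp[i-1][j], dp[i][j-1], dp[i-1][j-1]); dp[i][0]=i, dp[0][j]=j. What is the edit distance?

9

   ''  o  a  p  k  a  i  g
''  0  1  2  3  4  5  6  7
 l  1  1  2  3  4  5  6  7
 i  2  2  2  3  4  5  5  6
 d  3  3  3  3  4  5  6  6
 c  4  4  4  4  4  5  6  7
 h  5  5  5  5  5  5  6  7
 h  6  6  6  6  6  6  6  7
 e  7  7  7  7  7  7  7  7
 m  8  8  8  8  8  8  8  8
 d  9  9  9  9  9  9  9  9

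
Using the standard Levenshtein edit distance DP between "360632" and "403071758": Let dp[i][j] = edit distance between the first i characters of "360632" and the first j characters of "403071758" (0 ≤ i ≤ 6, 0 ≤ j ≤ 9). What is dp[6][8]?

   ''  4  0  3  0  7  1  7  5  8
''  0  1  2  3  4  5  6  7  8  9
 3  1  1  2  2  3  4  5  6  7  8
 6  2  2  2  3  3  4  5  6  7  8
 0  3  3  2  3  3  4  5  6  7  8
 6  4  4  3  3  4  4  5  6  7  8
 3  5  5  4  3  4  5  5  6  7  8
 2  6  6  5  4  4  5  6  6  7  8

7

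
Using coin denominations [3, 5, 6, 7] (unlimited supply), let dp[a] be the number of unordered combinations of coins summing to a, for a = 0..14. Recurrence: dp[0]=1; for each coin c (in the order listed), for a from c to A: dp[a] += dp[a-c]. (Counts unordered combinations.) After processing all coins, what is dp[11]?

2

after  coin     0     1     2     3     4     5     6     7     8     9    10    11    12    13    14
          3     1     0     0     1     0     0     1     0     0     1     0     0     1     0     0
          5     1     0     0     1     0     1     1     0     1     1     1     1     1     1     1
          6     1     0     0     1     0     1     2     0     1     2     1     2     3     1     2
          7     1     0     0     1     0     1     2     1     1     2     2     2     4     3     3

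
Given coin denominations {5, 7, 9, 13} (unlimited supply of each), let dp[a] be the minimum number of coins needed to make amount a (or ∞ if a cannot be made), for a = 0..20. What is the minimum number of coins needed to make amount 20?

2

 a  0  1  2  3  4  5  6  7  8  9 10 11 12 13 14 15 16 17 18 19 20
dp  0  -  -  -  -  1  -  1  -  1  2  -  2  1  2  3  2  3  2  3  2
(- denotes ∞ / unreachable)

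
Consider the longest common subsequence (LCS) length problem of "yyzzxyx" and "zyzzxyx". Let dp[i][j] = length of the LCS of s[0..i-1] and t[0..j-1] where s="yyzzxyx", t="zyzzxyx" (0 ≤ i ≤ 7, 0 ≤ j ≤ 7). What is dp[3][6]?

   ''  z  y  z  z  x  y  x
''  0  0  0  0  0  0  0  0
 y  0  0  1  1  1  1  1  1
 y  0  0  1  1  1  1  2  2
 z  0  1  1  2  2  2  2  2
 z  0  1  1  2  3  3  3  3
 x  0  1  1  2  3  4  4  4
 y  0  1  2  2  3  4  5  5
 x  0  1  2  2  3  4  5  6

2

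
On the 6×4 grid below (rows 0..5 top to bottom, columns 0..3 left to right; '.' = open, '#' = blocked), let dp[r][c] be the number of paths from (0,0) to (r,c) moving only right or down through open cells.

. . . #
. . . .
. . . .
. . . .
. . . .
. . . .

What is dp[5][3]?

r\c   0   1   2   3
  0   1   1   1   0
  1   1   2   3   3
  2   1   3   6   9
  3   1   4  10  19
  4   1   5  15  34
  5   1   6  21  55

55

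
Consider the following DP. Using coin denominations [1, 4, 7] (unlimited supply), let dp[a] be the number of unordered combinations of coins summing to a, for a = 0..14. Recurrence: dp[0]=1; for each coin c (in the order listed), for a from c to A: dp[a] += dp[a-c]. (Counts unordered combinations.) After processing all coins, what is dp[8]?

after  coin     0     1     2     3     4     5     6     7     8     9    10    11    12    13    14
          1     1     1     1     1     1     1     1     1     1     1     1     1     1     1     1
          4     1     1     1     1     2     2     2     2     3     3     3     3     4     4     4
          7     1     1     1     1     2     2     2     3     4     4     4     5     6     6     7

4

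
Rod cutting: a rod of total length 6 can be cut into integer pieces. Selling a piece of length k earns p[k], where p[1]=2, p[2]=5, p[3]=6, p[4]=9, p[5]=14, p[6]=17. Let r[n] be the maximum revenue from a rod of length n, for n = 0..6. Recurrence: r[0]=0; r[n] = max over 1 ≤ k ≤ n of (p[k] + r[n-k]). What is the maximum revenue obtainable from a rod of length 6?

17

   n    0    1    2    3    4    5    6
r[n]    0    2    5    7   10   14   17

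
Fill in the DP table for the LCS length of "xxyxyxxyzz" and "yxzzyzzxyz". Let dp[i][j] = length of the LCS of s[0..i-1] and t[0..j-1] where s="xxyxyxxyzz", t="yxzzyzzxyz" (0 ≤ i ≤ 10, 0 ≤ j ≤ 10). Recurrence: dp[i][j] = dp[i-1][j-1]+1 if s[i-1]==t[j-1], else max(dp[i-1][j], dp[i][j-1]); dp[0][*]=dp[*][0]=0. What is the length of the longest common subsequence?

   ''  y  x  z  z  y  z  z  x  y  z
''  0  0  0  0  0  0  0  0  0  0  0
 x  0  0  1  1  1  1  1  1  1  1  1
 x  0  0  1  1  1  1  1  1  2  2  2
 y  0  1  1  1  1  2  2  2  2  3  3
 x  0  1  2  2  2  2  2  2  3  3  3
 y  0  1  2  2  2  3  3  3  3  4  4
 x  0  1  2  2  2  3  3  3  4  4  4
 x  0  1  2  2  2  3  3  3  4  4  4
 y  0  1  2  2  2  3  3  3  4  5  5
 z  0  1  2  3  3  3  4  4  4  5  6
 z  0  1  2  3  4  4  4  5  5  5  6

6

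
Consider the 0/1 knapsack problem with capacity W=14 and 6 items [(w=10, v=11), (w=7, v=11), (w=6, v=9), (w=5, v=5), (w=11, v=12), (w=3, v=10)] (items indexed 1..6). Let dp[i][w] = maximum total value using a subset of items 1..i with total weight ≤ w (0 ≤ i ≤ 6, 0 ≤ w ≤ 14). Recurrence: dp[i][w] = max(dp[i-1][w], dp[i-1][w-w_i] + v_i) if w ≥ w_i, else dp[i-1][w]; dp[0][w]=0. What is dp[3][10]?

11

i\w   0   1   2   3   4   5   6   7   8   9  10  11  12  13  14
  0   0   0   0   0   0   0   0   0   0   0   0   0   0   0   0
  1   0   0   0   0   0   0   0   0   0   0  11  11  11  11  11
  2   0   0   0   0   0   0   0  11  11  11  11  11  11  11  11
  3   0   0   0   0   0   0   9  11  11  11  11  11  11  20  20
  4   0   0   0   0   0   5   9  11  11  11  11  14  16  20  20
  5   0   0   0   0   0   5   9  11  11  11  11  14  16  20  20
  6   0   0   0  10  10  10  10  11  15  19  21  21  21  21  24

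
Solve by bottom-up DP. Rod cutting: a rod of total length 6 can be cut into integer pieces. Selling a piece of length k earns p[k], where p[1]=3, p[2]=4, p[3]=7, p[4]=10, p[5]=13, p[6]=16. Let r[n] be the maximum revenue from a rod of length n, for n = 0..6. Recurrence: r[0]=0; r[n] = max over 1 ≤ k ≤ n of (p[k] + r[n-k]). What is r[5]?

15

   n    0    1    2    3    4    5    6
r[n]    0    3    6    9   12   15   18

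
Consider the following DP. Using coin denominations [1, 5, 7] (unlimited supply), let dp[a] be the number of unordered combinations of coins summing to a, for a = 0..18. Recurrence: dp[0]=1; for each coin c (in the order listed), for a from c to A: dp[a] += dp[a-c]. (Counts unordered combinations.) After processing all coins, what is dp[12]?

after  coin     0     1     2     3     4     5     6     7     8     9    10    11    12    13    14    15    16    17    18
          1     1     1     1     1     1     1     1     1     1     1     1     1     1     1     1     1     1     1     1
          5     1     1     1     1     1     2     2     2     2     2     3     3     3     3     3     4     4     4     4
          7     1     1     1     1     1     2     2     3     3     3     4     4     5     5     6     7     7     8     8

5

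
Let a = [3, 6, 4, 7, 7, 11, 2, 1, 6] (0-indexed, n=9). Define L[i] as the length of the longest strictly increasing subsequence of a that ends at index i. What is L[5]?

4

   i    0    1    2    3    4    5    6    7    8
a[i]    3    6    4    7    7   11    2    1    6
L[i]    1    2    2    3    3    4    1    1    3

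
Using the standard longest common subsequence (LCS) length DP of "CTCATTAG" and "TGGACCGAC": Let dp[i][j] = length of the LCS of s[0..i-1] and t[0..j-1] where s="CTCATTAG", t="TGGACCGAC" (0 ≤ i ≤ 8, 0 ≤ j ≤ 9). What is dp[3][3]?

1

   ''  T  G  G  A  C  C  G  A  C
''  0  0  0  0  0  0  0  0  0  0
 C  0  0  0  0  0  1  1  1  1  1
 T  0  1  1  1  1  1  1  1  1  1
 C  0  1  1  1  1  2  2  2  2  2
 A  0  1  1  1  2  2  2  2  3  3
 T  0  1  1  1  2  2  2  2  3  3
 T  0  1  1  1  2  2  2  2  3  3
 A  0  1  1  1  2  2  2  2  3  3
 G  0  1  2  2  2  2  2  3  3  3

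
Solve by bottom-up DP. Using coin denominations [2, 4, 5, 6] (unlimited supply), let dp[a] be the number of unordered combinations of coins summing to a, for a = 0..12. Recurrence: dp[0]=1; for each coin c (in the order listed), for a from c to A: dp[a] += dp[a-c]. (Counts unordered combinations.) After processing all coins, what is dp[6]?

after  coin     0     1     2     3     4     5     6     7     8     9    10    11    12
          2     1     0     1     0     1     0     1     0     1     0     1     0     1
          4     1     0     1     0     2     0     2     0     3     0     3     0     4
          5     1     0     1     0     2     1     2     1     3     2     4     2     5
          6     1     0     1     0     2     1     3     1     4     2     6     3     8

3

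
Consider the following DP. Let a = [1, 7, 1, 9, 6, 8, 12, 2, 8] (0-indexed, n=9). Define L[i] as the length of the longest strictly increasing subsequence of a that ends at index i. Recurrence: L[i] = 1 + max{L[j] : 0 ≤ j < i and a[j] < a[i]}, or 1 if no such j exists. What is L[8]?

3

   i    0    1    2    3    4    5    6    7    8
a[i]    1    7    1    9    6    8   12    2    8
L[i]    1    2    1    3    2    3    4    2    3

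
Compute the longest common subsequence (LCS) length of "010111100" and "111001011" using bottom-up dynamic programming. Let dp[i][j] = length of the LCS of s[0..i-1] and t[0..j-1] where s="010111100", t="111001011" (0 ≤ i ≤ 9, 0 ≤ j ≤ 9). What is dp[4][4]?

2

   ''  1  1  1  0  0  1  0  1  1
''  0  0  0  0  0  0  0  0  0  0
 0  0  0  0  0  1  1  1  1  1  1
 1  0  1  1  1  1  1  2  2  2  2
 0  0  1  1  1  2  2  2  3  3  3
 1  0  1  2  2  2  2  3  3  4  4
 1  0  1  2  3  3  3  3  3  4  5
 1  0  1  2  3  3  3  4  4  4  5
 1  0  1  2  3  3  3  4  4  5  5
 0  0  1  2  3  4  4  4  5  5  5
 0  0  1  2  3  4  5  5  5  5  5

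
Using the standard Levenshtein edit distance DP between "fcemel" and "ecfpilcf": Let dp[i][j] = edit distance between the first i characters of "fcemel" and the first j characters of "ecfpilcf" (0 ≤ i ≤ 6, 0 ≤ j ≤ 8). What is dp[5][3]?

   ''  e  c  f  p  i  l  c  f
''  0  1  2  3  4  5  6  7  8
 f  1  1  2  2  3  4  5  6  7
 c  2  2  1  2  3  4  5  5  6
 e  3  2  2  2  3  4  5  6  6
 m  4  3  3  3  3  4  5  6  7
 e  5  4  4  4  4  4  5  6  7
 l  6  5  5  5  5  5  4  5  6

4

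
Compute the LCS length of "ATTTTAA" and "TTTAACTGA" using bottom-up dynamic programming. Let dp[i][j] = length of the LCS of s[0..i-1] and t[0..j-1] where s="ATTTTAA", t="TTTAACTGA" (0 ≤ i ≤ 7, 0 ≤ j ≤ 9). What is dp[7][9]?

   ''  T  T  T  A  A  C  T  G  A
''  0  0  0  0  0  0  0  0  0  0
 A  0  0  0  0  1  1  1  1  1  1
 T  0  1  1  1  1  1  1  2  2  2
 T  0  1  2  2  2  2  2  2  2  2
 T  0  1  2  3  3  3  3  3  3  3
 T  0  1  2  3  3  3  3  4  4  4
 A  0  1  2  3  4  4  4  4  4  5
 A  0  1  2  3  4  5  5  5  5  5

5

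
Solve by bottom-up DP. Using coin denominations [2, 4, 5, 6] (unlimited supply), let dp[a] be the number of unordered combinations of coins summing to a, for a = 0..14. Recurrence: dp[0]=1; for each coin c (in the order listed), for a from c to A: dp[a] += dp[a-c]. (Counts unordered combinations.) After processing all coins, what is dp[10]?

after  coin     0     1     2     3     4     5     6     7     8     9    10    11    12    13    14
          2     1     0     1     0     1     0     1     0     1     0     1     0     1     0     1
          4     1     0     1     0     2     0     2     0     3     0     3     0     4     0     4
          5     1     0     1     0     2     1     2     1     3     2     4     2     5     3     6
          6     1     0     1     0     2     1     3     1     4     2     6     3     8     4    10

6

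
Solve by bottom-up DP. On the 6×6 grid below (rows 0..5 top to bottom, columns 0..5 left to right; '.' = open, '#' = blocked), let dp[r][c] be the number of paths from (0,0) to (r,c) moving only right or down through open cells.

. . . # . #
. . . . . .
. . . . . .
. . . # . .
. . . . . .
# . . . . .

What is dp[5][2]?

r\c   0   1   2   3   4   5
  0   1   1   1   0   0   0
  1   1   2   3   3   3   3
  2   1   3   6   9  12  15
  3   1   4  10   0  12  27
  4   1   5  15  15  27  54
  5   0   5  20  35  62 116

20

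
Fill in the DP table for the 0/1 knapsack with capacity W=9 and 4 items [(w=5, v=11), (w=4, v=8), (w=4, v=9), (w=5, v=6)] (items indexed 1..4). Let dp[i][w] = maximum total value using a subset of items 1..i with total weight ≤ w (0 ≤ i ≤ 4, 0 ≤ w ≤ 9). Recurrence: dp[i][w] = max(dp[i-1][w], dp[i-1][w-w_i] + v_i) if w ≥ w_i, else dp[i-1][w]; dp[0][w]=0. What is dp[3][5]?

11

i\w   0   1   2   3   4   5   6   7   8   9
  0   0   0   0   0   0   0   0   0   0   0
  1   0   0   0   0   0  11  11  11  11  11
  2   0   0   0   0   8  11  11  11  11  19
  3   0   0   0   0   9  11  11  11  17  20
  4   0   0   0   0   9  11  11  11  17  20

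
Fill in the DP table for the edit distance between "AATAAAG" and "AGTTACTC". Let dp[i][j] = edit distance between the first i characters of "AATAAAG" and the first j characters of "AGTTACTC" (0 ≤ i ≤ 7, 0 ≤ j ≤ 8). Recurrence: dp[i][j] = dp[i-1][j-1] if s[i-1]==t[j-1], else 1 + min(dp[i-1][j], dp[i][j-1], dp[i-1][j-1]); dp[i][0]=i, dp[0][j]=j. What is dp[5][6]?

   ''  A  G  T  T  A  C  T  C
''  0  1  2  3  4  5  6  7  8
 A  1  0  1  2  3  4  5  6  7
 A  2  1  1  2  3  3  4  5  6
 T  3  2  2  1  2  3  4  4  5
 A  4  3  3  2  2  2  3  4  5
 A  5  4  4  3  3  2  3  4  5
 A  6  5  5  4  4  3  3  4  5
 G  7  6  5  5  5  4  4  4  5

3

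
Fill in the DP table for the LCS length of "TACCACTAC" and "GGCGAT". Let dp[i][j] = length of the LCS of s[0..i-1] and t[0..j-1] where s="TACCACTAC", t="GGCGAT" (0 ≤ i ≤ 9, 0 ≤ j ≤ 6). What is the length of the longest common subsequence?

3

   ''  G  G  C  G  A  T
''  0  0  0  0  0  0  0
 T  0  0  0  0  0  0  1
 A  0  0  0  0  0  1  1
 C  0  0  0  1  1  1  1
 C  0  0  0  1  1  1  1
 A  0  0  0  1  1  2  2
 C  0  0  0  1  1  2  2
 T  0  0  0  1  1  2  3
 A  0  0  0  1  1  2  3
 C  0  0  0  1  1  2  3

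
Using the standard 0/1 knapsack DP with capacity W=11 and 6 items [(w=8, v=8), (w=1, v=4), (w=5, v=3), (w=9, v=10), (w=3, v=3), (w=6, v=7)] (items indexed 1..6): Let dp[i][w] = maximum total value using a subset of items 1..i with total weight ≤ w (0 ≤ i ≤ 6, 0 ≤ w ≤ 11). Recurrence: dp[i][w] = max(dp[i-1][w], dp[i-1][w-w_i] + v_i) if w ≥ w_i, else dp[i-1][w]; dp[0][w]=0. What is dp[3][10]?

12

i\w   0   1   2   3   4   5   6   7   8   9  10  11
  0   0   0   0   0   0   0   0   0   0   0   0   0
  1   0   0   0   0   0   0   0   0   8   8   8   8
  2   0   4   4   4   4   4   4   4   8  12  12  12
  3   0   4   4   4   4   4   7   7   8  12  12  12
  4   0   4   4   4   4   4   7   7   8  12  14  14
  5   0   4   4   4   7   7   7   7   8  12  14  14
  6   0   4   4   4   7   7   7  11  11  12  14  14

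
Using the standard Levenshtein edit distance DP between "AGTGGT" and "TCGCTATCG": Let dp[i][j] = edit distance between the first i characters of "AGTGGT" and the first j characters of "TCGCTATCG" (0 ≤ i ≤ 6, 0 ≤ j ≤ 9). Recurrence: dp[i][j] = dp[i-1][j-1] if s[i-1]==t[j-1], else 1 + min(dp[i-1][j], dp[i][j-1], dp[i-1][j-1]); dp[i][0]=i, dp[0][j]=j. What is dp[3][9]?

7

   ''  T  C  G  C  T  A  T  C  G
''  0  1  2  3  4  5  6  7  8  9
 A  1  1  2  3  4  5  5  6  7  8
 G  2  2  2  2  3  4  5  6  7  7
 T  3  2  3  3  3  3  4  5  6  7
 G  4  3  3  3  4  4  4  5  6  6
 G  5  4  4  3  4  5  5  5  6  6
 T  6  5  5  4  4  4  5  5  6  7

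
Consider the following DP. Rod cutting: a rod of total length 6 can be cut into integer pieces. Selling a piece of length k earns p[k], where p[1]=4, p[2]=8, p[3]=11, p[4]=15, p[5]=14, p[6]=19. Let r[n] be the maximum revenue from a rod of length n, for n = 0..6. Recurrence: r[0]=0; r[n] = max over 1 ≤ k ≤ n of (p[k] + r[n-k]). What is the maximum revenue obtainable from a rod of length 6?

   n    0    1    2    3    4    5    6
r[n]    0    4    8   12   16   20   24

24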